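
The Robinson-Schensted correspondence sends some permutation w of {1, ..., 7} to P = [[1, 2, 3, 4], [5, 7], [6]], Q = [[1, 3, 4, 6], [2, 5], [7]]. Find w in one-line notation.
Reverse the RSK construction: for i from n down to 1, find the cell of Q containing i, remove the entry at that cell from P, and reverse-bump it up through P; the value ejected from row 1 is w(i).

Step i=7: Q has 7 at row 3, column 1; remove 6 from row 3 of P and reverse-bump: 6 enters row 2 and ejects 5; 5 enters row 1 and ejects 4. So w(7) = 4. P is now [[1, 2, 3, 5], [6, 7]].
Step i=6: Q has 6 at row 1, column 4; remove that cell from P, ejecting 5. So w(6) = 5. P is now [[1, 2, 3], [6, 7]].
Step i=5: Q has 5 at row 2, column 2; remove 7 from row 2 of P and reverse-bump: 7 enters row 1 and ejects 3. So w(5) = 3. P is now [[1, 2, 7], [6]].
Step i=4: Q has 4 at row 1, column 3; remove that cell from P, ejecting 7. So w(4) = 7. P is now [[1, 2], [6]].
Step i=3: Q has 3 at row 1, column 2; remove that cell from P, ejecting 2. So w(3) = 2. P is now [[1], [6]].
Step i=2: Q has 2 at row 2, column 1; remove 6 from row 2 of P and reverse-bump: 6 enters row 1 and ejects 1. So w(2) = 1. P is now [[6]].
Step i=1: Q has 1 at row 1, column 1; remove that cell from P, ejecting 6. So w(1) = 6. P is now [].

So w = 6 1 2 7 3 5 4.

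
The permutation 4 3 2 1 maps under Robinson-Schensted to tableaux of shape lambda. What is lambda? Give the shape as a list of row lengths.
RSK row insertion gives P = [[1], [2], [3], [4]], which has shape [1, 1, 1, 1].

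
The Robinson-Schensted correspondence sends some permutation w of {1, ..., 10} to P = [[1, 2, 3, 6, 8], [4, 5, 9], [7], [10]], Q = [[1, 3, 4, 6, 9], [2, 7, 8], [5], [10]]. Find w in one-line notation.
10 1 4 7 2 9 5 6 8 3

Reverse the RSK construction: for i from n down to 1, find the cell of Q containing i, remove the entry at that cell from P, and reverse-bump it up through P; the value ejected from row 1 is w(i).

Step i=10: Q has 10 at row 4, column 1; remove 10 from row 4 of P and reverse-bump: 10 enters row 3 and ejects 7; 7 enters row 2 and ejects 5; 5 enters row 1 and ejects 3. So w(10) = 3. P is now [[1, 2, 5, 6, 8], [4, 7, 9], [10]].
Step i=9: Q has 9 at row 1, column 5; remove that cell from P, ejecting 8. So w(9) = 8. P is now [[1, 2, 5, 6], [4, 7, 9], [10]].
Step i=8: Q has 8 at row 2, column 3; remove 9 from row 2 of P and reverse-bump: 9 enters row 1 and ejects 6. So w(8) = 6. P is now [[1, 2, 5, 9], [4, 7], [10]].
Step i=7: Q has 7 at row 2, column 2; remove 7 from row 2 of P and reverse-bump: 7 enters row 1 and ejects 5. So w(7) = 5. P is now [[1, 2, 7, 9], [4], [10]].
Step i=6: Q has 6 at row 1, column 4; remove that cell from P, ejecting 9. So w(6) = 9. P is now [[1, 2, 7], [4], [10]].
Step i=5: Q has 5 at row 3, column 1; remove 10 from row 3 of P and reverse-bump: 10 enters row 2 and ejects 4; 4 enters row 1 and ejects 2. So w(5) = 2. P is now [[1, 4, 7], [10]].
Step i=4: Q has 4 at row 1, column 3; remove that cell from P, ejecting 7. So w(4) = 7. P is now [[1, 4], [10]].
Step i=3: Q has 3 at row 1, column 2; remove that cell from P, ejecting 4. So w(3) = 4. P is now [[1], [10]].
Step i=2: Q has 2 at row 2, column 1; remove 10 from row 2 of P and reverse-bump: 10 enters row 1 and ejects 1. So w(2) = 1. P is now [[10]].
Step i=1: Q has 1 at row 1, column 1; remove that cell from P, ejecting 10. So w(1) = 10. P is now [].

So w = 10 1 4 7 2 9 5 6 8 3.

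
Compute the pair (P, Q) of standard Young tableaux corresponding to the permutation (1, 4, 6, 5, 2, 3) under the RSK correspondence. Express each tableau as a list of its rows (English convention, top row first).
P = [[1, 2, 3], [4, 5], [6]], Q = [[1, 2, 3], [4, 6], [5]]

Insert each entry of the permutation into P by Schensted row insertion, recording in Q the position of each new cell.

Insert 1: appended to row 1. P = [[1]].
Insert 4: appended to row 1. P = [[1, 4]].
Insert 6: appended to row 1. P = [[1, 4, 6]].
Insert 5: 5 bumps 6 from row 1; 6 starts row 2. P = [[1, 4, 5], [6]].
Insert 2: 2 bumps 4 from row 1; 4 bumps 6 from row 2; 6 starts row 3. P = [[1, 2, 5], [4], [6]].
Insert 3: 3 bumps 5 from row 1; 5 appends to row 2. P = [[1, 2, 3], [4, 5], [6]].

So P = [[1, 2, 3], [4, 5], [6]], Q = [[1, 2, 3], [4, 6], [5]].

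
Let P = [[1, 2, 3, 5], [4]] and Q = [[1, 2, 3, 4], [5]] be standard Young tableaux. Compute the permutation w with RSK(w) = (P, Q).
1 2 4 5 3

Reverse the RSK construction: for i from n down to 1, find the cell of Q containing i, remove the entry at that cell from P, and reverse-bump it up through P; the value ejected from row 1 is w(i).

Step i=5: Q has 5 at row 2, column 1; remove 4 from row 2 of P and reverse-bump: 4 enters row 1 and ejects 3. So w(5) = 3. P is now [[1, 2, 4, 5]].
Step i=4: Q has 4 at row 1, column 4; remove that cell from P, ejecting 5. So w(4) = 5. P is now [[1, 2, 4]].
Step i=3: Q has 3 at row 1, column 3; remove that cell from P, ejecting 4. So w(3) = 4. P is now [[1, 2]].
Step i=2: Q has 2 at row 1, column 2; remove that cell from P, ejecting 2. So w(2) = 2. P is now [[1]].
Step i=1: Q has 1 at row 1, column 1; remove that cell from P, ejecting 1. So w(1) = 1. P is now [].

So w = 1 2 4 5 3.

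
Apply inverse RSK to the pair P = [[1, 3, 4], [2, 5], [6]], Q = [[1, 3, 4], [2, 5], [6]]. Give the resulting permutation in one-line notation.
2 1 3 6 5 4

Reverse the RSK construction: for i from n down to 1, find the cell of Q containing i, remove the entry at that cell from P, and reverse-bump it up through P; the value ejected from row 1 is w(i).

Step i=6: Q has 6 at row 3, column 1; remove 6 from row 3 of P and reverse-bump: 6 enters row 2 and ejects 5; 5 enters row 1 and ejects 4. So w(6) = 4. P is now [[1, 3, 5], [2, 6]].
Step i=5: Q has 5 at row 2, column 2; remove 6 from row 2 of P and reverse-bump: 6 enters row 1 and ejects 5. So w(5) = 5. P is now [[1, 3, 6], [2]].
Step i=4: Q has 4 at row 1, column 3; remove that cell from P, ejecting 6. So w(4) = 6. P is now [[1, 3], [2]].
Step i=3: Q has 3 at row 1, column 2; remove that cell from P, ejecting 3. So w(3) = 3. P is now [[1], [2]].
Step i=2: Q has 2 at row 2, column 1; remove 2 from row 2 of P and reverse-bump: 2 enters row 1 and ejects 1. So w(2) = 1. P is now [[2]].
Step i=1: Q has 1 at row 1, column 1; remove that cell from P, ejecting 2. So w(1) = 2. P is now [].

So w = 2 1 3 6 5 4.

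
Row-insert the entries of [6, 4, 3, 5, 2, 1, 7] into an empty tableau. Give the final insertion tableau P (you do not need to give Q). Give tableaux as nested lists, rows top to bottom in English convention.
P = [[1, 5, 7], [2], [3], [4], [6]]

Insert 6: appended to row 1. P = [[6]].
Insert 4: 4 bumps 6 from row 1; 6 starts row 2. P = [[4], [6]].
Insert 3: 3 bumps 4 from row 1; 4 bumps 6 from row 2; 6 starts row 3. P = [[3], [4], [6]].
Insert 5: appended to row 1. P = [[3, 5], [4], [6]].
Insert 2: 2 bumps 3 from row 1; 3 bumps 4 from row 2; 4 bumps 6 from row 3; 6 starts row 4. P = [[2, 5], [3], [4], [6]].
Insert 1: 1 bumps 2 from row 1; 2 bumps 3 from row 2; 3 bumps 4 from row 3; 4 bumps 6 from row 4; 6 starts row 5. P = [[1, 5], [2], [3], [4], [6]].
Insert 7: appended to row 1. P = [[1, 5, 7], [2], [3], [4], [6]].

So P = [[1, 5, 7], [2], [3], [4], [6]].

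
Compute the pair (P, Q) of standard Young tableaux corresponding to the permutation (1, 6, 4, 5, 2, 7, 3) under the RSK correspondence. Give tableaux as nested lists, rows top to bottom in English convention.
P = [[1, 2, 3, 7], [4, 5], [6]], Q = [[1, 2, 4, 6], [3, 7], [5]]

Insert each entry of the permutation into P by Schensted row insertion, recording in Q the position of each new cell.

Insert 1: appended to row 1. P = [[1]].
Insert 6: appended to row 1. P = [[1, 6]].
Insert 4: 4 bumps 6 from row 1; 6 starts row 2. P = [[1, 4], [6]].
Insert 5: appended to row 1. P = [[1, 4, 5], [6]].
Insert 2: 2 bumps 4 from row 1; 4 bumps 6 from row 2; 6 starts row 3. P = [[1, 2, 5], [4], [6]].
Insert 7: appended to row 1. P = [[1, 2, 5, 7], [4], [6]].
Insert 3: 3 bumps 5 from row 1; 5 appends to row 2. P = [[1, 2, 3, 7], [4, 5], [6]].

So P = [[1, 2, 3, 7], [4, 5], [6]], Q = [[1, 2, 4, 6], [3, 7], [5]].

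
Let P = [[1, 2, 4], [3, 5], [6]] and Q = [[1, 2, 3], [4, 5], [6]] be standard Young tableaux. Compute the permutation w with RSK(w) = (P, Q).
1 3 6 2 5 4

Reverse the RSK construction: for i from n down to 1, find the cell of Q containing i, remove the entry at that cell from P, and reverse-bump it up through P; the value ejected from row 1 is w(i).

Step i=6: Q has 6 at row 3, column 1; remove 6 from row 3 of P and reverse-bump: 6 enters row 2 and ejects 5; 5 enters row 1 and ejects 4. So w(6) = 4. P is now [[1, 2, 5], [3, 6]].
Step i=5: Q has 5 at row 2, column 2; remove 6 from row 2 of P and reverse-bump: 6 enters row 1 and ejects 5. So w(5) = 5. P is now [[1, 2, 6], [3]].
Step i=4: Q has 4 at row 2, column 1; remove 3 from row 2 of P and reverse-bump: 3 enters row 1 and ejects 2. So w(4) = 2. P is now [[1, 3, 6]].
Step i=3: Q has 3 at row 1, column 3; remove that cell from P, ejecting 6. So w(3) = 6. P is now [[1, 3]].
Step i=2: Q has 2 at row 1, column 2; remove that cell from P, ejecting 3. So w(2) = 3. P is now [[1]].
Step i=1: Q has 1 at row 1, column 1; remove that cell from P, ejecting 1. So w(1) = 1. P is now [].

So w = 1 3 6 2 5 4.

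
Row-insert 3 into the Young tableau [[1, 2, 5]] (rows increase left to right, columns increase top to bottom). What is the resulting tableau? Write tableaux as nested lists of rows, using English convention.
In row 1, 3 replaces 5 (the leftmost entry greater than 3); 5 is bumped to row 2. 5 starts a new row 2. The new tableau is [[1, 2, 3], [5]].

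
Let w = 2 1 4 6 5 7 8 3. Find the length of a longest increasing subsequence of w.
5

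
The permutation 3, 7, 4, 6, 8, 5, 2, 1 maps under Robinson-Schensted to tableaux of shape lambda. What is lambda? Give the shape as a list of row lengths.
[4, 1, 1, 1, 1]

Row-insert each entry into an empty tableau.

After inserting 3: P = [[3]].
After inserting 7: P = [[3, 7]].
After inserting 4: P = [[3, 4], [7]].
After inserting 6: P = [[3, 4, 6], [7]].
After inserting 8: P = [[3, 4, 6, 8], [7]].
After inserting 5: P = [[3, 4, 5, 8], [6], [7]].
After inserting 2: P = [[2, 4, 5, 8], [3], [6], [7]].
After inserting 1: P = [[1, 4, 5, 8], [2], [3], [6], [7]].

The final insertion tableau P = [[1, 4, 5, 8], [2], [3], [6], [7]] has shape [4, 1, 1, 1, 1].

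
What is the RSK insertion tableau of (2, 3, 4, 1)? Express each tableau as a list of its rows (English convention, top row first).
P = [[1, 3, 4], [2]]

Insert 2: appended to row 1. P = [[2]].
Insert 3: appended to row 1. P = [[2, 3]].
Insert 4: appended to row 1. P = [[2, 3, 4]].
Insert 1: 1 bumps 2 from row 1; 2 starts row 2. P = [[1, 3, 4], [2]].

So P = [[1, 3, 4], [2]].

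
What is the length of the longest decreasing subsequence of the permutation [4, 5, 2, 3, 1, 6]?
3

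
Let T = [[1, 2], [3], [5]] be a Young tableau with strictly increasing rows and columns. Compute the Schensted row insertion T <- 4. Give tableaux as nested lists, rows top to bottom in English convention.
[[1, 2, 4], [3], [5]]

4 is larger than every entry of row 1, so it is appended to row 1. The new tableau is [[1, 2, 4], [3], [5]].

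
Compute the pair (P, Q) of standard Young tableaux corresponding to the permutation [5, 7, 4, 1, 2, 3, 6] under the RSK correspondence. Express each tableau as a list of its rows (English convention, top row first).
Insert each entry of the permutation into P by Schensted row insertion, recording in Q the position of each new cell.

Insert 5: appended to row 1. P = [[5]], Q = [[1]].
Insert 7: appended to row 1. P = [[5, 7]], Q = [[1, 2]].
Insert 4: 4 bumps 5 from row 1; 5 starts row 2. P = [[4, 7], [5]], Q = [[1, 2], [3]].
Insert 1: 1 bumps 4 from row 1; 4 bumps 5 from row 2; 5 starts row 3. P = [[1, 7], [4], [5]], Q = [[1, 2], [3], [4]].
Insert 2: 2 bumps 7 from row 1; 7 appends to row 2. P = [[1, 2], [4, 7], [5]], Q = [[1, 2], [3, 5], [4]].
Insert 3: appended to row 1. P = [[1, 2, 3], [4, 7], [5]], Q = [[1, 2, 6], [3, 5], [4]].
Insert 6: appended to row 1. P = [[1, 2, 3, 6], [4, 7], [5]], Q = [[1, 2, 6, 7], [3, 5], [4]].

So P = [[1, 2, 3, 6], [4, 7], [5]], Q = [[1, 2, 6, 7], [3, 5], [4]].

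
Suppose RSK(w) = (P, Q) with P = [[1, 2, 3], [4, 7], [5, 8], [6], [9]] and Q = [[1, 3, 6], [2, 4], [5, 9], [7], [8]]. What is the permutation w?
6 1 9 8 5 7 4 2 3

Reverse the RSK construction: for i from n down to 1, find the cell of Q containing i, remove the entry at that cell from P, and reverse-bump it up through P; the value ejected from row 1 is w(i).

Step i=9: Q has 9 at row 3, column 2; remove 8 from row 3 of P and reverse-bump: 8 enters row 2 and ejects 7; 7 enters row 1 and ejects 3. So w(9) = 3. P is now [[1, 2, 7], [4, 8], [5], [6], [9]].
Step i=8: Q has 8 at row 5, column 1; remove 9 from row 5 of P and reverse-bump: 9 enters row 4 and ejects 6; 6 enters row 3 and ejects 5; 5 enters row 2 and ejects 4; 4 enters row 1 and ejects 2. So w(8) = 2. P is now [[1, 4, 7], [5, 8], [6], [9]].
Step i=7: Q has 7 at row 4, column 1; remove 9 from row 4 of P and reverse-bump: 9 enters row 3 and ejects 6; 6 enters row 2 and ejects 5; 5 enters row 1 and ejects 4. So w(7) = 4. P is now [[1, 5, 7], [6, 8], [9]].
Step i=6: Q has 6 at row 1, column 3; remove that cell from P, ejecting 7. So w(6) = 7. P is now [[1, 5], [6, 8], [9]].
Step i=5: Q has 5 at row 3, column 1; remove 9 from row 3 of P and reverse-bump: 9 enters row 2 and ejects 8; 8 enters row 1 and ejects 5. So w(5) = 5. P is now [[1, 8], [6, 9]].
Step i=4: Q has 4 at row 2, column 2; remove 9 from row 2 of P and reverse-bump: 9 enters row 1 and ejects 8. So w(4) = 8. P is now [[1, 9], [6]].
Step i=3: Q has 3 at row 1, column 2; remove that cell from P, ejecting 9. So w(3) = 9. P is now [[1], [6]].
Step i=2: Q has 2 at row 2, column 1; remove 6 from row 2 of P and reverse-bump: 6 enters row 1 and ejects 1. So w(2) = 1. P is now [[6]].
Step i=1: Q has 1 at row 1, column 1; remove that cell from P, ejecting 6. So w(1) = 6. P is now [].

So w = 6 1 9 8 5 7 4 2 3.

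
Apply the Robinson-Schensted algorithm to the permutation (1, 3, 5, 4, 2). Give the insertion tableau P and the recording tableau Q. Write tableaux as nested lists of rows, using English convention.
P = [[1, 2, 4], [3], [5]], Q = [[1, 2, 3], [4], [5]]

Insert each entry of the permutation into P by Schensted row insertion, recording in Q the position of each new cell.

Insert 1: appended to row 1. P = [[1]].
Insert 3: appended to row 1. P = [[1, 3]].
Insert 5: appended to row 1. P = [[1, 3, 5]].
Insert 4: 4 bumps 5 from row 1; 5 starts row 2. P = [[1, 3, 4], [5]].
Insert 2: 2 bumps 3 from row 1; 3 bumps 5 from row 2; 5 starts row 3. P = [[1, 2, 4], [3], [5]].

So P = [[1, 2, 4], [3], [5]], Q = [[1, 2, 3], [4], [5]].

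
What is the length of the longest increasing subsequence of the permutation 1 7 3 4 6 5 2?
4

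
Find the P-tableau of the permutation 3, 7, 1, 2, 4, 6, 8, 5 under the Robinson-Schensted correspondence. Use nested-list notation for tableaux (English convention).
P = [[1, 2, 4, 5, 8], [3, 6], [7]]

After inserting 3: P = [[3]].
After inserting 7: P = [[3, 7]].
After inserting 1: P = [[1, 7], [3]].
After inserting 2: P = [[1, 2], [3, 7]].
After inserting 4: P = [[1, 2, 4], [3, 7]].
After inserting 6: P = [[1, 2, 4, 6], [3, 7]].
After inserting 8: P = [[1, 2, 4, 6, 8], [3, 7]].
After inserting 5: P = [[1, 2, 4, 5, 8], [3, 6], [7]].

So P = [[1, 2, 4, 5, 8], [3, 6], [7]].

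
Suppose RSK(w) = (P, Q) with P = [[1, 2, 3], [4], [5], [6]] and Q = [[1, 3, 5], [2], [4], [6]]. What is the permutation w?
6 1 5 2 4 3

Reverse the RSK construction: for i from n down to 1, find the cell of Q containing i, remove the entry at that cell from P, and reverse-bump it up through P; the value ejected from row 1 is w(i).

Step i=6: Q has 6 at row 4, column 1; remove 6 from row 4 of P and reverse-bump: 6 enters row 3 and ejects 5; 5 enters row 2 and ejects 4; 4 enters row 1 and ejects 3. So w(6) = 3. P is now [[1, 2, 4], [5], [6]].
Step i=5: Q has 5 at row 1, column 3; remove that cell from P, ejecting 4. So w(5) = 4. P is now [[1, 2], [5], [6]].
Step i=4: Q has 4 at row 3, column 1; remove 6 from row 3 of P and reverse-bump: 6 enters row 2 and ejects 5; 5 enters row 1 and ejects 2. So w(4) = 2. P is now [[1, 5], [6]].
Step i=3: Q has 3 at row 1, column 2; remove that cell from P, ejecting 5. So w(3) = 5. P is now [[1], [6]].
Step i=2: Q has 2 at row 2, column 1; remove 6 from row 2 of P and reverse-bump: 6 enters row 1 and ejects 1. So w(2) = 1. P is now [[6]].
Step i=1: Q has 1 at row 1, column 1; remove that cell from P, ejecting 6. So w(1) = 6. P is now [].

So w = 6 1 5 2 4 3.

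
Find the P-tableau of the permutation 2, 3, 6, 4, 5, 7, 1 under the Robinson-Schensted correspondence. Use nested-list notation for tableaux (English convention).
P = [[1, 3, 4, 5, 7], [2], [6]]

Insert 2: appended to row 1. P = [[2]].
Insert 3: appended to row 1. P = [[2, 3]].
Insert 6: appended to row 1. P = [[2, 3, 6]].
Insert 4: 4 bumps 6 from row 1; 6 starts row 2. P = [[2, 3, 4], [6]].
Insert 5: appended to row 1. P = [[2, 3, 4, 5], [6]].
Insert 7: appended to row 1. P = [[2, 3, 4, 5, 7], [6]].
Insert 1: 1 bumps 2 from row 1; 2 bumps 6 from row 2; 6 starts row 3. P = [[1, 3, 4, 5, 7], [2], [6]].

So P = [[1, 3, 4, 5, 7], [2], [6]].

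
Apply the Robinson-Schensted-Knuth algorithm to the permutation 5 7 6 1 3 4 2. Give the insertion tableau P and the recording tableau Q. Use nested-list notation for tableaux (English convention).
Insert each entry of the permutation into P by Schensted row insertion, recording in Q the position of each new cell.

After inserting 5: P = [[5]].
After inserting 7: P = [[5, 7]].
After inserting 6: P = [[5, 6], [7]].
After inserting 1: P = [[1, 6], [5], [7]].
After inserting 3: P = [[1, 3], [5, 6], [7]].
After inserting 4: P = [[1, 3, 4], [5, 6], [7]].
After inserting 2: P = [[1, 2, 4], [3, 6], [5], [7]].

So P = [[1, 2, 4], [3, 6], [5], [7]], Q = [[1, 2, 6], [3, 5], [4], [7]].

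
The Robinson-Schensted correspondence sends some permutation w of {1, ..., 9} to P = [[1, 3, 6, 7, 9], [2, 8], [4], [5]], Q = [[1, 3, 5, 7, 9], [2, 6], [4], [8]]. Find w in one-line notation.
5 2 4 3 8 6 7 1 9

Reverse RSK: for i = n, n-1, ..., 1, locate i in Q, remove the corresponding corner cell from P, and reverse-bump its entry up through P; the value ejected from row 1 is w(i).

So w = 5 2 4 3 8 6 7 1 9.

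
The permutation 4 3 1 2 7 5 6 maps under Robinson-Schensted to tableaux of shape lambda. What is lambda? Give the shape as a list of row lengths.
[4, 2, 1]

Row-insert each entry into an empty tableau.

After inserting 4: P = [[4]].
After inserting 3: P = [[3], [4]].
After inserting 1: P = [[1], [3], [4]].
After inserting 2: P = [[1, 2], [3], [4]].
After inserting 7: P = [[1, 2, 7], [3], [4]].
After inserting 5: P = [[1, 2, 5], [3, 7], [4]].
After inserting 6: P = [[1, 2, 5, 6], [3, 7], [4]].

The final insertion tableau P = [[1, 2, 5, 6], [3, 7], [4]] has shape [4, 2, 1].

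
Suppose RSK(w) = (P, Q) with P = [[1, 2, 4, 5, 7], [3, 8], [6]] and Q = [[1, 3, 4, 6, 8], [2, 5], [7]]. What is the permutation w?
6 1 3 8 4 5 2 7

Reverse the RSK construction: for i from n down to 1, find the cell of Q containing i, remove the entry at that cell from P, and reverse-bump it up through P; the value ejected from row 1 is w(i).

Step i=8: Q has 8 at row 1, column 5; remove that cell from P, ejecting 7. So w(8) = 7. P is now [[1, 2, 4, 5], [3, 8], [6]].
Step i=7: Q has 7 at row 3, column 1; remove 6 from row 3 of P and reverse-bump: 6 enters row 2 and ejects 3; 3 enters row 1 and ejects 2. So w(7) = 2. P is now [[1, 3, 4, 5], [6, 8]].
Step i=6: Q has 6 at row 1, column 4; remove that cell from P, ejecting 5. So w(6) = 5. P is now [[1, 3, 4], [6, 8]].
Step i=5: Q has 5 at row 2, column 2; remove 8 from row 2 of P and reverse-bump: 8 enters row 1 and ejects 4. So w(5) = 4. P is now [[1, 3, 8], [6]].
Step i=4: Q has 4 at row 1, column 3; remove that cell from P, ejecting 8. So w(4) = 8. P is now [[1, 3], [6]].
Step i=3: Q has 3 at row 1, column 2; remove that cell from P, ejecting 3. So w(3) = 3. P is now [[1], [6]].
Step i=2: Q has 2 at row 2, column 1; remove 6 from row 2 of P and reverse-bump: 6 enters row 1 and ejects 1. So w(2) = 1. P is now [[6]].
Step i=1: Q has 1 at row 1, column 1; remove that cell from P, ejecting 6. So w(1) = 6. P is now [].

So w = 6 1 3 8 4 5 2 7.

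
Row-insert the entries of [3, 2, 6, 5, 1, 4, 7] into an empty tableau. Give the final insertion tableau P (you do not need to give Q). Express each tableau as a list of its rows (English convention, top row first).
P = [[1, 4, 7], [2, 5], [3, 6]]

Insert 3: appended to row 1. P = [[3]].
Insert 2: 2 bumps 3 from row 1; 3 starts row 2. P = [[2], [3]].
Insert 6: appended to row 1. P = [[2, 6], [3]].
Insert 5: 5 bumps 6 from row 1; 6 appends to row 2. P = [[2, 5], [3, 6]].
Insert 1: 1 bumps 2 from row 1; 2 bumps 3 from row 2; 3 starts row 3. P = [[1, 5], [2, 6], [3]].
Insert 4: 4 bumps 5 from row 1; 5 bumps 6 from row 2; 6 appends to row 3. P = [[1, 4], [2, 5], [3, 6]].
Insert 7: appended to row 1. P = [[1, 4, 7], [2, 5], [3, 6]].

So P = [[1, 4, 7], [2, 5], [3, 6]].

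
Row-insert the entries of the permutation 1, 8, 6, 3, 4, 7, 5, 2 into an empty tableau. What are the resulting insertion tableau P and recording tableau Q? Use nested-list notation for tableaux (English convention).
P = [[1, 2, 4, 5], [3, 7], [6], [8]], Q = [[1, 2, 5, 6], [3, 7], [4], [8]]

Insert each entry of the permutation into P by Schensted row insertion, recording in Q the position of each new cell.

Insert 1: appended to row 1. P = [[1]].
Insert 8: appended to row 1. P = [[1, 8]].
Insert 6: 6 bumps 8 from row 1; 8 starts row 2. P = [[1, 6], [8]].
Insert 3: 3 bumps 6 from row 1; 6 bumps 8 from row 2; 8 starts row 3. P = [[1, 3], [6], [8]].
Insert 4: appended to row 1. P = [[1, 3, 4], [6], [8]].
Insert 7: appended to row 1. P = [[1, 3, 4, 7], [6], [8]].
Insert 5: 5 bumps 7 from row 1; 7 appends to row 2. P = [[1, 3, 4, 5], [6, 7], [8]].
Insert 2: 2 bumps 3 from row 1; 3 bumps 6 from row 2; 6 bumps 8 from row 3; 8 starts row 4. P = [[1, 2, 4, 5], [3, 7], [6], [8]].

So P = [[1, 2, 4, 5], [3, 7], [6], [8]], Q = [[1, 2, 5, 6], [3, 7], [4], [8]].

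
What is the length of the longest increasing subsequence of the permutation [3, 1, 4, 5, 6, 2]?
4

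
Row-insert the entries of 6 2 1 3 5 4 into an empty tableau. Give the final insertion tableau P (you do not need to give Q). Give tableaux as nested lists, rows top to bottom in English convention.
After inserting 6: P = [[6]].
After inserting 2: P = [[2], [6]].
After inserting 1: P = [[1], [2], [6]].
After inserting 3: P = [[1, 3], [2], [6]].
After inserting 5: P = [[1, 3, 5], [2], [6]].
After inserting 4: P = [[1, 3, 4], [2, 5], [6]].

So P = [[1, 3, 4], [2, 5], [6]].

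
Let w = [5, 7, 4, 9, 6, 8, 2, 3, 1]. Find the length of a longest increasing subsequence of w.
3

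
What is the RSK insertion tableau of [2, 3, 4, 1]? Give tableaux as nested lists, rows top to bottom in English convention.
Insert 2: appended to row 1. P = [[2]].
Insert 3: appended to row 1. P = [[2, 3]].
Insert 4: appended to row 1. P = [[2, 3, 4]].
Insert 1: 1 bumps 2 from row 1; 2 starts row 2. P = [[1, 3, 4], [2]].

So P = [[1, 3, 4], [2]].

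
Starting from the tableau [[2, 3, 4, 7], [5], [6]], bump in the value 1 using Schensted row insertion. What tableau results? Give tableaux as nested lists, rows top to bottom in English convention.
[[1, 3, 4, 7], [2], [5], [6]]

In row 1, 1 replaces 2 (the leftmost entry greater than 1); 2 is bumped to row 2. In row 2, 2 replaces 5 (the leftmost entry greater than 2); 5 is bumped to row 3. In row 3, 5 replaces 6 (the leftmost entry greater than 5); 6 is bumped to row 4. 6 starts a new row 4. The new tableau is [[1, 3, 4, 7], [2], [5], [6]].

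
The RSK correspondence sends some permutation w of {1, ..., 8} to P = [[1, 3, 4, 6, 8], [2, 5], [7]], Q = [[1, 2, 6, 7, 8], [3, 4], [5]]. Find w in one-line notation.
Reverse RSK: for i = n, n-1, ..., 1, locate i in Q, remove the corresponding corner cell from P, and reverse-bump its entry up through P; the value ejected from row 1 is w(i).

So w = 2 7 1 5 3 4 6 8.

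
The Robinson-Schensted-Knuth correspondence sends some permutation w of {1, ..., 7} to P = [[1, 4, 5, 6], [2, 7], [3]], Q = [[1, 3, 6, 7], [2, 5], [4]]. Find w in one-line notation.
Reverse the RSK construction: for i from n down to 1, find the cell of Q containing i, remove the entry at that cell from P, and reverse-bump it up through P; the value ejected from row 1 is w(i).

Step i=7: Q has 7 at row 1, column 4; remove that cell from P, ejecting 6. So w(7) = 6. P is now [[1, 4, 5], [2, 7], [3]].
Step i=6: Q has 6 at row 1, column 3; remove that cell from P, ejecting 5. So w(6) = 5. P is now [[1, 4], [2, 7], [3]].
Step i=5: Q has 5 at row 2, column 2; remove 7 from row 2 of P and reverse-bump: 7 enters row 1 and ejects 4. So w(5) = 4. P is now [[1, 7], [2], [3]].
Step i=4: Q has 4 at row 3, column 1; remove 3 from row 3 of P and reverse-bump: 3 enters row 2 and ejects 2; 2 enters row 1 and ejects 1. So w(4) = 1. P is now [[2, 7], [3]].
Step i=3: Q has 3 at row 1, column 2; remove that cell from P, ejecting 7. So w(3) = 7. P is now [[2], [3]].
Step i=2: Q has 2 at row 2, column 1; remove 3 from row 2 of P and reverse-bump: 3 enters row 1 and ejects 2. So w(2) = 2. P is now [[3]].
Step i=1: Q has 1 at row 1, column 1; remove that cell from P, ejecting 3. So w(1) = 3. P is now [].

So w = 3 2 7 1 4 5 6.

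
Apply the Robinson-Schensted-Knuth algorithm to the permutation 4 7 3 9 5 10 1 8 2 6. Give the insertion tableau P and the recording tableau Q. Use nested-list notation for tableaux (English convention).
P = [[1, 2, 6, 10], [3, 5, 8], [4, 7, 9]], Q = [[1, 2, 4, 6], [3, 5, 8], [7, 9, 10]]

Insert each entry of the permutation into P by Schensted row insertion, recording in Q the position of each new cell.

After inserting 4: P = [[4]].
After inserting 7: P = [[4, 7]].
After inserting 3: P = [[3, 7], [4]].
After inserting 9: P = [[3, 7, 9], [4]].
After inserting 5: P = [[3, 5, 9], [4, 7]].
After inserting 10: P = [[3, 5, 9, 10], [4, 7]].
After inserting 1: P = [[1, 5, 9, 10], [3, 7], [4]].
After inserting 8: P = [[1, 5, 8, 10], [3, 7, 9], [4]].
After inserting 2: P = [[1, 2, 8, 10], [3, 5, 9], [4, 7]].
After inserting 6: P = [[1, 2, 6, 10], [3, 5, 8], [4, 7, 9]].

So P = [[1, 2, 6, 10], [3, 5, 8], [4, 7, 9]], Q = [[1, 2, 4, 6], [3, 5, 8], [7, 9, 10]].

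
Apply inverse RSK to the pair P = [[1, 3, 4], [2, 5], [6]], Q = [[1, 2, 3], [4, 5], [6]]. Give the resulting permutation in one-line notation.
Reverse the RSK construction: for i from n down to 1, find the cell of Q containing i, remove the entry at that cell from P, and reverse-bump it up through P; the value ejected from row 1 is w(i).

Step i=6: Q has 6 at row 3, column 1; remove 6 from row 3 of P and reverse-bump: 6 enters row 2 and ejects 5; 5 enters row 1 and ejects 4. So w(6) = 4. P is now [[1, 3, 5], [2, 6]].
Step i=5: Q has 5 at row 2, column 2; remove 6 from row 2 of P and reverse-bump: 6 enters row 1 and ejects 5. So w(5) = 5. P is now [[1, 3, 6], [2]].
Step i=4: Q has 4 at row 2, column 1; remove 2 from row 2 of P and reverse-bump: 2 enters row 1 and ejects 1. So w(4) = 1. P is now [[2, 3, 6]].
Step i=3: Q has 3 at row 1, column 3; remove that cell from P, ejecting 6. So w(3) = 6. P is now [[2, 3]].
Step i=2: Q has 2 at row 1, column 2; remove that cell from P, ejecting 3. So w(2) = 3. P is now [[2]].
Step i=1: Q has 1 at row 1, column 1; remove that cell from P, ejecting 2. So w(1) = 2. P is now [].

So w = 2 3 6 1 5 4.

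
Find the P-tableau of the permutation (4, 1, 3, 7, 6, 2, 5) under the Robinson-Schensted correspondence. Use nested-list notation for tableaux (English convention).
P = [[1, 2, 5], [3, 6], [4, 7]]

Insert 4: appended to row 1. P = [[4]].
Insert 1: 1 bumps 4 from row 1; 4 starts row 2. P = [[1], [4]].
Insert 3: appended to row 1. P = [[1, 3], [4]].
Insert 7: appended to row 1. P = [[1, 3, 7], [4]].
Insert 6: 6 bumps 7 from row 1; 7 appends to row 2. P = [[1, 3, 6], [4, 7]].
Insert 2: 2 bumps 3 from row 1; 3 bumps 4 from row 2; 4 starts row 3. P = [[1, 2, 6], [3, 7], [4]].
Insert 5: 5 bumps 6 from row 1; 6 bumps 7 from row 2; 7 appends to row 3. P = [[1, 2, 5], [3, 6], [4, 7]].

So P = [[1, 2, 5], [3, 6], [4, 7]].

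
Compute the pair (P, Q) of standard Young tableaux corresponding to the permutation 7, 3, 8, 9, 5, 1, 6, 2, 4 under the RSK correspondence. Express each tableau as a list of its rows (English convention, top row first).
P = [[1, 2, 4], [3, 5, 6], [7, 8, 9]], Q = [[1, 3, 4], [2, 5, 7], [6, 8, 9]]

Insert each entry of the permutation into P by Schensted row insertion, recording in Q the position of each new cell.

Insert 7: appended to row 1. P = [[7]], Q = [[1]].
Insert 3: 3 bumps 7 from row 1; 7 starts row 2. P = [[3], [7]], Q = [[1], [2]].
Insert 8: appended to row 1. P = [[3, 8], [7]], Q = [[1, 3], [2]].
Insert 9: appended to row 1. P = [[3, 8, 9], [7]], Q = [[1, 3, 4], [2]].
Insert 5: 5 bumps 8 from row 1; 8 appends to row 2. P = [[3, 5, 9], [7, 8]], Q = [[1, 3, 4], [2, 5]].
Insert 1: 1 bumps 3 from row 1; 3 bumps 7 from row 2; 7 starts row 3. P = [[1, 5, 9], [3, 8], [7]], Q = [[1, 3, 4], [2, 5], [6]].
Insert 6: 6 bumps 9 from row 1; 9 appends to row 2. P = [[1, 5, 6], [3, 8, 9], [7]], Q = [[1, 3, 4], [2, 5, 7], [6]].
Insert 2: 2 bumps 5 from row 1; 5 bumps 8 from row 2; 8 appends to row 3. P = [[1, 2, 6], [3, 5, 9], [7, 8]], Q = [[1, 3, 4], [2, 5, 7], [6, 8]].
Insert 4: 4 bumps 6 from row 1; 6 bumps 9 from row 2; 9 appends to row 3. P = [[1, 2, 4], [3, 5, 6], [7, 8, 9]], Q = [[1, 3, 4], [2, 5, 7], [6, 8, 9]].

So P = [[1, 2, 4], [3, 5, 6], [7, 8, 9]], Q = [[1, 3, 4], [2, 5, 7], [6, 8, 9]].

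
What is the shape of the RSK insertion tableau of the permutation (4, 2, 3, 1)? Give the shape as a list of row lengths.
[2, 1, 1]

Row-insert each entry into an empty tableau.

After inserting 4: P = [[4]].
After inserting 2: P = [[2], [4]].
After inserting 3: P = [[2, 3], [4]].
After inserting 1: P = [[1, 3], [2], [4]].

The final insertion tableau P = [[1, 3], [2], [4]] has shape [2, 1, 1].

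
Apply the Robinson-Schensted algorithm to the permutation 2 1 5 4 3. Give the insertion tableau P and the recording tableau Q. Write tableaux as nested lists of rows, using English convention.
Insert each entry of the permutation into P by Schensted row insertion, recording in Q the position of each new cell.

After inserting 2: P = [[2]].
After inserting 1: P = [[1], [2]].
After inserting 5: P = [[1, 5], [2]].
After inserting 4: P = [[1, 4], [2, 5]].
After inserting 3: P = [[1, 3], [2, 4], [5]].

So P = [[1, 3], [2, 4], [5]], Q = [[1, 3], [2, 4], [5]].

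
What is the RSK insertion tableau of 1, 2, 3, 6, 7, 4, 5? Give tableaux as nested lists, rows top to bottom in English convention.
P = [[1, 2, 3, 4, 5], [6, 7]]

Insert 1: appended to row 1. P = [[1]].
Insert 2: appended to row 1. P = [[1, 2]].
Insert 3: appended to row 1. P = [[1, 2, 3]].
Insert 6: appended to row 1. P = [[1, 2, 3, 6]].
Insert 7: appended to row 1. P = [[1, 2, 3, 6, 7]].
Insert 4: 4 bumps 6 from row 1; 6 starts row 2. P = [[1, 2, 3, 4, 7], [6]].
Insert 5: 5 bumps 7 from row 1; 7 appends to row 2. P = [[1, 2, 3, 4, 5], [6, 7]].

So P = [[1, 2, 3, 4, 5], [6, 7]].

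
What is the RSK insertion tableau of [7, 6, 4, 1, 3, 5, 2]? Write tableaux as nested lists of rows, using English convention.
P = [[1, 2, 5], [3], [4], [6], [7]]

Insert 7: appended to row 1. P = [[7]].
Insert 6: 6 bumps 7 from row 1; 7 starts row 2. P = [[6], [7]].
Insert 4: 4 bumps 6 from row 1; 6 bumps 7 from row 2; 7 starts row 3. P = [[4], [6], [7]].
Insert 1: 1 bumps 4 from row 1; 4 bumps 6 from row 2; 6 bumps 7 from row 3; 7 starts row 4. P = [[1], [4], [6], [7]].
Insert 3: appended to row 1. P = [[1, 3], [4], [6], [7]].
Insert 5: appended to row 1. P = [[1, 3, 5], [4], [6], [7]].
Insert 2: 2 bumps 3 from row 1; 3 bumps 4 from row 2; 4 bumps 6 from row 3; 6 bumps 7 from row 4; 7 starts row 5. P = [[1, 2, 5], [3], [4], [6], [7]].

So P = [[1, 2, 5], [3], [4], [6], [7]].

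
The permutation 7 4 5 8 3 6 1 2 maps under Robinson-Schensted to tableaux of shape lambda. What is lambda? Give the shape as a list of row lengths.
[3, 2, 2, 1]

Row-insert each entry into an empty tableau.

After inserting 7: P = [[7]].
After inserting 4: P = [[4], [7]].
After inserting 5: P = [[4, 5], [7]].
After inserting 8: P = [[4, 5, 8], [7]].
After inserting 3: P = [[3, 5, 8], [4], [7]].
After inserting 6: P = [[3, 5, 6], [4, 8], [7]].
After inserting 1: P = [[1, 5, 6], [3, 8], [4], [7]].
After inserting 2: P = [[1, 2, 6], [3, 5], [4, 8], [7]].

The final insertion tableau P = [[1, 2, 6], [3, 5], [4, 8], [7]] has shape [3, 2, 2, 1].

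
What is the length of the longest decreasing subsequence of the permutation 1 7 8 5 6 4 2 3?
4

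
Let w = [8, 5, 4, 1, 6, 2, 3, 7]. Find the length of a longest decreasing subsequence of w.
4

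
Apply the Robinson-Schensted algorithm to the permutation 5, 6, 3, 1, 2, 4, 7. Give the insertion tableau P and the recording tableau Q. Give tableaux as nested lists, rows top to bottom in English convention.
Insert each entry of the permutation into P by Schensted row insertion, recording in Q the position of each new cell.

Insert 5: appended to row 1. P = [[5]], Q = [[1]].
Insert 6: appended to row 1. P = [[5, 6]], Q = [[1, 2]].
Insert 3: 3 bumps 5 from row 1; 5 starts row 2. P = [[3, 6], [5]], Q = [[1, 2], [3]].
Insert 1: 1 bumps 3 from row 1; 3 bumps 5 from row 2; 5 starts row 3. P = [[1, 6], [3], [5]], Q = [[1, 2], [3], [4]].
Insert 2: 2 bumps 6 from row 1; 6 appends to row 2. P = [[1, 2], [3, 6], [5]], Q = [[1, 2], [3, 5], [4]].
Insert 4: appended to row 1. P = [[1, 2, 4], [3, 6], [5]], Q = [[1, 2, 6], [3, 5], [4]].
Insert 7: appended to row 1. P = [[1, 2, 4, 7], [3, 6], [5]], Q = [[1, 2, 6, 7], [3, 5], [4]].

So P = [[1, 2, 4, 7], [3, 6], [5]], Q = [[1, 2, 6, 7], [3, 5], [4]].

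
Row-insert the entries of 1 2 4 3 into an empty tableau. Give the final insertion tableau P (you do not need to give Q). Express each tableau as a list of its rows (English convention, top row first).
Insert 1: appended to row 1. P = [[1]].
Insert 2: appended to row 1. P = [[1, 2]].
Insert 4: appended to row 1. P = [[1, 2, 4]].
Insert 3: 3 bumps 4 from row 1; 4 starts row 2. P = [[1, 2, 3], [4]].

So P = [[1, 2, 3], [4]].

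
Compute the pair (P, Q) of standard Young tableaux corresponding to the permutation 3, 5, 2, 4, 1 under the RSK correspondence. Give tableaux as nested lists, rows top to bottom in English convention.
P = [[1, 4], [2, 5], [3]], Q = [[1, 2], [3, 4], [5]]

Insert each entry of the permutation into P by Schensted row insertion, recording in Q the position of each new cell.

After inserting 3: P = [[3]].
After inserting 5: P = [[3, 5]].
After inserting 2: P = [[2, 5], [3]].
After inserting 4: P = [[2, 4], [3, 5]].
After inserting 1: P = [[1, 4], [2, 5], [3]].

So P = [[1, 4], [2, 5], [3]], Q = [[1, 2], [3, 4], [5]].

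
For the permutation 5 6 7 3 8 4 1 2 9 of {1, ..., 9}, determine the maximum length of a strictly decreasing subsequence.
3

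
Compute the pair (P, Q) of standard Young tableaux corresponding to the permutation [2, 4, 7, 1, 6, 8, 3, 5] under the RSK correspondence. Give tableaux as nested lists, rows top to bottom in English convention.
P = [[1, 3, 5, 8], [2, 4, 6], [7]], Q = [[1, 2, 3, 6], [4, 5, 8], [7]]

Insert each entry of the permutation into P by Schensted row insertion, recording in Q the position of each new cell.

Insert 2: appended to row 1. P = [[2]].
Insert 4: appended to row 1. P = [[2, 4]].
Insert 7: appended to row 1. P = [[2, 4, 7]].
Insert 1: 1 bumps 2 from row 1; 2 starts row 2. P = [[1, 4, 7], [2]].
Insert 6: 6 bumps 7 from row 1; 7 appends to row 2. P = [[1, 4, 6], [2, 7]].
Insert 8: appended to row 1. P = [[1, 4, 6, 8], [2, 7]].
Insert 3: 3 bumps 4 from row 1; 4 bumps 7 from row 2; 7 starts row 3. P = [[1, 3, 6, 8], [2, 4], [7]].
Insert 5: 5 bumps 6 from row 1; 6 appends to row 2. P = [[1, 3, 5, 8], [2, 4, 6], [7]].

So P = [[1, 3, 5, 8], [2, 4, 6], [7]], Q = [[1, 2, 3, 6], [4, 5, 8], [7]].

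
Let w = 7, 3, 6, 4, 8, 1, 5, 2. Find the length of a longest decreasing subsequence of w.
4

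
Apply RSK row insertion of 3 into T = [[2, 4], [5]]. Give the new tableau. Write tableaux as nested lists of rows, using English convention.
[[2, 3], [4], [5]]

In row 1, 3 replaces 4 (the leftmost entry greater than 3); 4 is bumped to row 2. In row 2, 4 replaces 5 (the leftmost entry greater than 4); 5 is bumped to row 3. 5 starts a new row 3. The new tableau is [[2, 3], [4], [5]].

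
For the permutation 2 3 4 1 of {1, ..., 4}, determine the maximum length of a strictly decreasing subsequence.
2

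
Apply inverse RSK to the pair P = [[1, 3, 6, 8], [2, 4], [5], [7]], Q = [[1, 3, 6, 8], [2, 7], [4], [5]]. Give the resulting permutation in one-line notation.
7 2 5 4 1 6 3 8

Reverse the RSK construction: for i from n down to 1, find the cell of Q containing i, remove the entry at that cell from P, and reverse-bump it up through P; the value ejected from row 1 is w(i).

Step i=8: Q has 8 at row 1, column 4; remove that cell from P, ejecting 8. So w(8) = 8. P is now [[1, 3, 6], [2, 4], [5], [7]].
Step i=7: Q has 7 at row 2, column 2; remove 4 from row 2 of P and reverse-bump: 4 enters row 1 and ejects 3. So w(7) = 3. P is now [[1, 4, 6], [2], [5], [7]].
Step i=6: Q has 6 at row 1, column 3; remove that cell from P, ejecting 6. So w(6) = 6. P is now [[1, 4], [2], [5], [7]].
Step i=5: Q has 5 at row 4, column 1; remove 7 from row 4 of P and reverse-bump: 7 enters row 3 and ejects 5; 5 enters row 2 and ejects 2; 2 enters row 1 and ejects 1. So w(5) = 1. P is now [[2, 4], [5], [7]].
Step i=4: Q has 4 at row 3, column 1; remove 7 from row 3 of P and reverse-bump: 7 enters row 2 and ejects 5; 5 enters row 1 and ejects 4. So w(4) = 4. P is now [[2, 5], [7]].
Step i=3: Q has 3 at row 1, column 2; remove that cell from P, ejecting 5. So w(3) = 5. P is now [[2], [7]].
Step i=2: Q has 2 at row 2, column 1; remove 7 from row 2 of P and reverse-bump: 7 enters row 1 and ejects 2. So w(2) = 2. P is now [[7]].
Step i=1: Q has 1 at row 1, column 1; remove that cell from P, ejecting 7. So w(1) = 7. P is now [].

So w = 7 2 5 4 1 6 3 8.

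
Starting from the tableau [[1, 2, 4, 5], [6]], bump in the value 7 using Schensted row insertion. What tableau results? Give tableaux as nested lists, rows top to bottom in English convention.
[[1, 2, 4, 5, 7], [6]]

7 is larger than every entry of row 1, so it is appended to row 1. The new tableau is [[1, 2, 4, 5, 7], [6]].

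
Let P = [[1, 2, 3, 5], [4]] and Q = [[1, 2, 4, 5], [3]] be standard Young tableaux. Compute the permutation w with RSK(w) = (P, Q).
1 4 2 3 5

Reverse the RSK construction: for i from n down to 1, find the cell of Q containing i, remove the entry at that cell from P, and reverse-bump it up through P; the value ejected from row 1 is w(i).

Step i=5: Q has 5 at row 1, column 4; remove that cell from P, ejecting 5. So w(5) = 5. P is now [[1, 2, 3], [4]].
Step i=4: Q has 4 at row 1, column 3; remove that cell from P, ejecting 3. So w(4) = 3. P is now [[1, 2], [4]].
Step i=3: Q has 3 at row 2, column 1; remove 4 from row 2 of P and reverse-bump: 4 enters row 1 and ejects 2. So w(3) = 2. P is now [[1, 4]].
Step i=2: Q has 2 at row 1, column 2; remove that cell from P, ejecting 4. So w(2) = 4. P is now [[1]].
Step i=1: Q has 1 at row 1, column 1; remove that cell from P, ejecting 1. So w(1) = 1. P is now [].

So w = 1 4 2 3 5.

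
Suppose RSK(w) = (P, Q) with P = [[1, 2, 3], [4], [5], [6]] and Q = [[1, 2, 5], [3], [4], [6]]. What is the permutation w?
Reverse the RSK construction: for i from n down to 1, find the cell of Q containing i, remove the entry at that cell from P, and reverse-bump it up through P; the value ejected from row 1 is w(i).

Step i=6: Q has 6 at row 4, column 1; remove 6 from row 4 of P and reverse-bump: 6 enters row 3 and ejects 5; 5 enters row 2 and ejects 4; 4 enters row 1 and ejects 3. So w(6) = 3. P is now [[1, 2, 4], [5], [6]].
Step i=5: Q has 5 at row 1, column 3; remove that cell from P, ejecting 4. So w(5) = 4. P is now [[1, 2], [5], [6]].
Step i=4: Q has 4 at row 3, column 1; remove 6 from row 3 of P and reverse-bump: 6 enters row 2 and ejects 5; 5 enters row 1 and ejects 2. So w(4) = 2. P is now [[1, 5], [6]].
Step i=3: Q has 3 at row 2, column 1; remove 6 from row 2 of P and reverse-bump: 6 enters row 1 and ejects 5. So w(3) = 5. P is now [[1, 6]].
Step i=2: Q has 2 at row 1, column 2; remove that cell from P, ejecting 6. So w(2) = 6. P is now [[1]].
Step i=1: Q has 1 at row 1, column 1; remove that cell from P, ejecting 1. So w(1) = 1. P is now [].

So w = 1 6 5 2 4 3.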